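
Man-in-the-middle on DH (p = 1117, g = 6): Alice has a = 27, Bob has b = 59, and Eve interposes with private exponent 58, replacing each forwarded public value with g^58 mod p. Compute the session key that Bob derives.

136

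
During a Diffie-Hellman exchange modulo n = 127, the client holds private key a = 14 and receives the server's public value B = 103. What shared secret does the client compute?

22

Shared key K = 103^14 mod 127.
103^1 ≡ 103 (mod 127)
103^2 = (103^1)^2 ≡ 103^2 = 10609 ≡ 68 (mod 127)
103^4 = (103^2)^2 ≡ 68^2 = 4624 ≡ 52 (mod 127)
103^8 = (103^4)^2 ≡ 52^2 = 2704 ≡ 37 (mod 127)
103^14 = 103^8 · 103^4 · 103^2 ≡ 37 · 52 · 68 ≡ 22 (mod 127).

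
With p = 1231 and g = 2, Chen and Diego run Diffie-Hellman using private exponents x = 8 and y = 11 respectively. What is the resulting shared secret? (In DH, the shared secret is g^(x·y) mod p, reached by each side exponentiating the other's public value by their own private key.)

Diego sends B = g^y mod p = 2^11 mod 1231.
2^1 ≡ 2 (mod 1231)
2^2 = (2^1)^2 ≡ 2^2 = 4 ≡ 4 (mod 1231)
2^4 = (2^2)^2 ≡ 4^2 = 16 ≡ 16 (mod 1231)
2^8 = (2^4)^2 ≡ 16^2 = 256 ≡ 256 (mod 1231)
2^11 = 2^8 · 2^2 · 2^1 ≡ 256 · 4 · 2 ≡ 817 (mod 1231).
So B = 817. Chen then computes K = B^x mod p = 817^8 mod 1231.
817^1 ≡ 817 (mod 1231)
817^2 = (817^1)^2 ≡ 817^2 = 667489 ≡ 287 (mod 1231)
817^4 = (817^2)^2 ≡ 287^2 = 82369 ≡ 1123 (mod 1231)
817^8 = (817^4)^2 ≡ 1123^2 = 1261129 ≡ 585 (mod 1231)

585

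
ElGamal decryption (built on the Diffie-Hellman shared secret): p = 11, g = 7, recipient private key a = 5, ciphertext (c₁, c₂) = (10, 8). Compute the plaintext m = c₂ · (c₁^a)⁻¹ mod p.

3

Shared mask s = c₁^a mod p = 10^5 mod 11.
10^1 ≡ 10 (mod 11)
10^2 = (10^1)^2 ≡ 10^2 = 100 ≡ 1 (mod 11)
10^4 = (10^2)^2 ≡ 1^2 = 1 ≡ 1 (mod 11)
10^5 = 10^4 · 10^1 ≡ 1 · 10 ≡ 10 (mod 11).
So s = 10; s⁻¹ ≡ 10 (mod 11).
m = c₂ · s⁻¹ mod 11 = 8 · 10 mod 11 = 3.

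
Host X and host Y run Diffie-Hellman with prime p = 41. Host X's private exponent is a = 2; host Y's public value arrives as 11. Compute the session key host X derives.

39

Shared key K = 11^2 mod 41.
11^1 ≡ 11 (mod 41)
11^2 = (11^1)^2 ≡ 11^2 = 121 ≡ 39 (mod 41)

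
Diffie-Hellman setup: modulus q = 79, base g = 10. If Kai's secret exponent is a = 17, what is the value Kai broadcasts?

46

Public value = 10^17 (mod 79).
10^1 ≡ 10 (mod 79)
10^2 = (10^1)^2 ≡ 10^2 = 100 ≡ 21 (mod 79)
10^4 = (10^2)^2 ≡ 21^2 = 441 ≡ 46 (mod 79)
10^8 = (10^4)^2 ≡ 46^2 = 2116 ≡ 62 (mod 79)
10^16 = (10^8)^2 ≡ 62^2 = 3844 ≡ 52 (mod 79)
10^17 = 10^16 · 10^1 ≡ 52 · 10 ≡ 46 (mod 79).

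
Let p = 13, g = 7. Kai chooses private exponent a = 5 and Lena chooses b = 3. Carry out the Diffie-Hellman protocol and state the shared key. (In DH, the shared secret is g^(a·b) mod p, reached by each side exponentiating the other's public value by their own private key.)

5

Kai sends A = g^a mod p = 7^5 mod 13.
7^1 ≡ 7 (mod 13)
7^2 = (7^1)^2 ≡ 7^2 = 49 ≡ 10 (mod 13)
7^4 = (7^2)^2 ≡ 10^2 = 100 ≡ 9 (mod 13)
7^5 = 7^4 · 7^1 ≡ 9 · 7 ≡ 11 (mod 13).
So A = 11. Lena then computes K = A^b mod p = 11^3 mod 13.
11^1 ≡ 11 (mod 13)
11^2 = (11^1)^2 ≡ 11^2 = 121 ≡ 4 (mod 13)
11^3 = 11^2 · 11^1 ≡ 4 · 11 ≡ 5 (mod 13).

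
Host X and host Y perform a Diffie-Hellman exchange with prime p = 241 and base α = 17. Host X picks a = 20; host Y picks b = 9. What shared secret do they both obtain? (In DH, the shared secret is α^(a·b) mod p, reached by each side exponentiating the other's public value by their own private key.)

177

Host X sends A = α^a mod p = 17^20 mod 241.
17^1 ≡ 17 (mod 241)
17^2 = (17^1)^2 ≡ 17^2 = 289 ≡ 48 (mod 241)
17^4 = (17^2)^2 ≡ 48^2 = 2304 ≡ 135 (mod 241)
17^8 = (17^4)^2 ≡ 135^2 = 18225 ≡ 150 (mod 241)
17^16 = (17^8)^2 ≡ 150^2 = 22500 ≡ 87 (mod 241)
17^20 = 17^16 · 17^4 ≡ 87 · 135 ≡ 177 (mod 241).
So A = 177. Host Y then computes K = A^b mod p = 177^9 mod 241.
177^1 ≡ 177 (mod 241)
177^2 = (177^1)^2 ≡ 177^2 = 31329 ≡ 240 (mod 241)
177^4 = (177^2)^2 ≡ 240^2 = 57600 ≡ 1 (mod 241)
177^8 = (177^4)^2 ≡ 1^2 = 1 ≡ 1 (mod 241)
177^9 = 177^8 · 177^1 ≡ 1 · 177 ≡ 177 (mod 241).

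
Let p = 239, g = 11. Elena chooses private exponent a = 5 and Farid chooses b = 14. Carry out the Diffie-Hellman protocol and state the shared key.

36

Farid sends B = g^b mod p = 11^14 mod 239.
11^1 ≡ 11 (mod 239)
11^2 = (11^1)^2 ≡ 11^2 = 121 ≡ 121 (mod 239)
11^4 = (11^2)^2 ≡ 121^2 = 14641 ≡ 62 (mod 239)
11^8 = (11^4)^2 ≡ 62^2 = 3844 ≡ 20 (mod 239)
11^14 = 11^8 · 11^4 · 11^2 ≡ 20 · 62 · 121 ≡ 187 (mod 239).
So B = 187. Elena then computes K = B^a mod p = 187^5 mod 239.
187^1 ≡ 187 (mod 239)
187^2 = (187^1)^2 ≡ 187^2 = 34969 ≡ 75 (mod 239)
187^4 = (187^2)^2 ≡ 75^2 = 5625 ≡ 128 (mod 239)
187^5 = 187^4 · 187^1 ≡ 128 · 187 ≡ 36 (mod 239).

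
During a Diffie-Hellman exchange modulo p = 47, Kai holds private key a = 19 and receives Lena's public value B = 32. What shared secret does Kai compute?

Shared key K = 32^19 mod 47.
32^1 ≡ 32 (mod 47)
32^2 = (32^1)^2 ≡ 32^2 = 1024 ≡ 37 (mod 47)
32^4 = (32^2)^2 ≡ 37^2 = 1369 ≡ 6 (mod 47)
32^8 = (32^4)^2 ≡ 6^2 = 36 ≡ 36 (mod 47)
32^16 = (32^8)^2 ≡ 36^2 = 1296 ≡ 27 (mod 47)
32^19 = 32^16 · 32^2 · 32^1 ≡ 27 · 37 · 32 ≡ 8 (mod 47).

8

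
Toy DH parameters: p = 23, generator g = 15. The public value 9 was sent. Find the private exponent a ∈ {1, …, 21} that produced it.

Try successive powers of 15 modulo 23:
15^1 ≡ 15
15^2 ≡ 18
15^3 ≡ 17
15^4 ≡ 2
15^5 ≡ 7
15^6 ≡ 13
15^7 ≡ 11
15^8 ≡ 4
15^9 ≡ 14
15^10 ≡ 3
15^11 ≡ 22
15^12 ≡ 8
15^13 ≡ 5
15^14 ≡ 6
15^15 ≡ 21
15^16 ≡ 16
15^17 ≡ 10
15^18 ≡ 12
15^19 ≡ 19
15^20 ≡ 9
Found: a = 20.

20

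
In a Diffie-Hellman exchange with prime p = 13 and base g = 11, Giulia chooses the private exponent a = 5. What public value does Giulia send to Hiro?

Public value = 11^5 mod 13.
11^1 ≡ 11 (mod 13)
11^2 = (11^1)^2 ≡ 11^2 = 121 ≡ 4 (mod 13)
11^4 = (11^2)^2 ≡ 4^2 = 16 ≡ 3 (mod 13)
11^5 = 11^4 · 11^1 ≡ 3 · 11 ≡ 7 (mod 13).

7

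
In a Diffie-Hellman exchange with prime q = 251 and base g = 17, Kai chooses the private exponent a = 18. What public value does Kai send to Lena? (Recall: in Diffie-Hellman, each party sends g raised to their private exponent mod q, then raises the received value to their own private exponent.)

214

Public value = 17^18 mod 251.
17^1 ≡ 17 (mod 251)
17^2 = (17^1)^2 ≡ 17^2 = 289 ≡ 38 (mod 251)
17^4 = (17^2)^2 ≡ 38^2 = 1444 ≡ 189 (mod 251)
17^8 = (17^4)^2 ≡ 189^2 = 35721 ≡ 79 (mod 251)
17^16 = (17^8)^2 ≡ 79^2 = 6241 ≡ 217 (mod 251)
17^18 = 17^16 · 17^2 ≡ 217 · 38 ≡ 214 (mod 251).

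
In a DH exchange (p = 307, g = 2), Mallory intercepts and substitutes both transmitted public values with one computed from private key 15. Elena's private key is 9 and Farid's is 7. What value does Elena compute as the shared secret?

298

Elena receives Mallory's public value M = 2^15 mod 307 instead of the honest one.
2^1 ≡ 2 (mod 307)
2^2 = (2^1)^2 ≡ 2^2 = 4 ≡ 4 (mod 307)
2^4 = (2^2)^2 ≡ 4^2 = 16 ≡ 16 (mod 307)
2^8 = (2^4)^2 ≡ 16^2 = 256 ≡ 256 (mod 307)
2^15 = 2^8 · 2^4 · 2^2 · 2^1 ≡ 256 · 16 · 4 · 2 ≡ 226 (mod 307).
So M = 226. Elena computes K = M^9 mod 307.
226^1 ≡ 226 (mod 307)
226^2 = (226^1)^2 ≡ 226^2 = 51076 ≡ 114 (mod 307)
226^4 = (226^2)^2 ≡ 114^2 = 12996 ≡ 102 (mod 307)
226^8 = (226^4)^2 ≡ 102^2 = 10404 ≡ 273 (mod 307)
226^9 = 226^8 · 226^1 ≡ 273 · 226 ≡ 298 (mod 307).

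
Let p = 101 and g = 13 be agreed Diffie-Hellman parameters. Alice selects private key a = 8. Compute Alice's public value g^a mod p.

80

Public value = 13^8 mod 101.
13^1 ≡ 13 (mod 101)
13^2 = (13^1)^2 ≡ 13^2 = 169 ≡ 68 (mod 101)
13^4 = (13^2)^2 ≡ 68^2 = 4624 ≡ 79 (mod 101)
13^8 = (13^4)^2 ≡ 79^2 = 6241 ≡ 80 (mod 101)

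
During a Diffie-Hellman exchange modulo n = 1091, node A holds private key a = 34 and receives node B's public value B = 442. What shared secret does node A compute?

850

Shared key K = 442^34 mod 1091.
442^1 ≡ 442 (mod 1091)
442^2 = (442^1)^2 ≡ 442^2 = 195364 ≡ 75 (mod 1091)
442^4 = (442^2)^2 ≡ 75^2 = 5625 ≡ 170 (mod 1091)
442^8 = (442^4)^2 ≡ 170^2 = 28900 ≡ 534 (mod 1091)
442^16 = (442^8)^2 ≡ 534^2 = 285156 ≡ 405 (mod 1091)
442^32 = (442^16)^2 ≡ 405^2 = 164025 ≡ 375 (mod 1091)
442^34 = 442^32 · 442^2 ≡ 375 · 75 ≡ 850 (mod 1091).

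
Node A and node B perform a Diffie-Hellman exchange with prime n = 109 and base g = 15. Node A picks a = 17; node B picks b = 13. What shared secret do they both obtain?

81

Node A sends A = g^a mod n = 15^17 mod 109.
15^1 ≡ 15 (mod 109)
15^2 = (15^1)^2 ≡ 15^2 = 225 ≡ 7 (mod 109)
15^4 = (15^2)^2 ≡ 7^2 = 49 ≡ 49 (mod 109)
15^8 = (15^4)^2 ≡ 49^2 = 2401 ≡ 3 (mod 109)
15^16 = (15^8)^2 ≡ 3^2 = 9 ≡ 9 (mod 109)
15^17 = 15^16 · 15^1 ≡ 9 · 15 ≡ 26 (mod 109).
So A = 26. Node B then computes K = A^b mod n = 26^13 mod 109.
26^1 ≡ 26 (mod 109)
26^2 = (26^1)^2 ≡ 26^2 = 676 ≡ 22 (mod 109)
26^4 = (26^2)^2 ≡ 22^2 = 484 ≡ 48 (mod 109)
26^8 = (26^4)^2 ≡ 48^2 = 2304 ≡ 15 (mod 109)
26^13 = 26^8 · 26^4 · 26^1 ≡ 15 · 48 · 26 ≡ 81 (mod 109).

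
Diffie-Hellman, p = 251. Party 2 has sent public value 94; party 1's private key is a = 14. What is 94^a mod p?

5

Shared key K = 94^14 mod 251.
94^1 ≡ 94 (mod 251)
94^2 = (94^1)^2 ≡ 94^2 = 8836 ≡ 51 (mod 251)
94^4 = (94^2)^2 ≡ 51^2 = 2601 ≡ 91 (mod 251)
94^8 = (94^4)^2 ≡ 91^2 = 8281 ≡ 249 (mod 251)
94^14 = 94^8 · 94^4 · 94^2 ≡ 249 · 91 · 51 ≡ 5 (mod 251).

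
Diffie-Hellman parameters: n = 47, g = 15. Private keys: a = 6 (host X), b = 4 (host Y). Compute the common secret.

Host X sends A = g^a mod n = 15^6 mod 47.
15^1 ≡ 15 (mod 47)
15^2 = (15^1)^2 ≡ 15^2 = 225 ≡ 37 (mod 47)
15^4 = (15^2)^2 ≡ 37^2 = 1369 ≡ 6 (mod 47)
15^6 = 15^4 · 15^2 ≡ 6 · 37 ≡ 34 (mod 47).
So A = 34. Host Y then computes K = A^b mod n = 34^4 mod 47.
34^1 ≡ 34 (mod 47)
34^2 = (34^1)^2 ≡ 34^2 = 1156 ≡ 28 (mod 47)
34^4 = (34^2)^2 ≡ 28^2 = 784 ≡ 32 (mod 47)

32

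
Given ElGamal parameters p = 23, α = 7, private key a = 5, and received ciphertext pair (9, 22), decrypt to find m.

Shared mask s = c₁^a mod p = 9^5 mod 23.
9^1 ≡ 9 (mod 23)
9^2 = (9^1)^2 ≡ 9^2 = 81 ≡ 12 (mod 23)
9^4 = (9^2)^2 ≡ 12^2 = 144 ≡ 6 (mod 23)
9^5 = 9^4 · 9^1 ≡ 6 · 9 ≡ 8 (mod 23).
So s = 8; s⁻¹ ≡ 3 (mod 23).
m = c₂ · s⁻¹ mod 23 = 22 · 3 mod 23 = 20.

20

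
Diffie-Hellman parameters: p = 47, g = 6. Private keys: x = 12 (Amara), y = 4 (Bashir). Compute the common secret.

36

Amara sends A = g^x mod p = 6^12 mod 47.
6^1 ≡ 6 (mod 47)
6^2 = (6^1)^2 ≡ 6^2 = 36 ≡ 36 (mod 47)
6^4 = (6^2)^2 ≡ 36^2 = 1296 ≡ 27 (mod 47)
6^8 = (6^4)^2 ≡ 27^2 = 729 ≡ 24 (mod 47)
6^12 = 6^8 · 6^4 ≡ 24 · 27 ≡ 37 (mod 47).
So A = 37. Bashir then computes K = A^y mod p = 37^4 mod 47.
37^1 ≡ 37 (mod 47)
37^2 = (37^1)^2 ≡ 37^2 = 1369 ≡ 6 (mod 47)
37^4 = (37^2)^2 ≡ 6^2 = 36 ≡ 36 (mod 47)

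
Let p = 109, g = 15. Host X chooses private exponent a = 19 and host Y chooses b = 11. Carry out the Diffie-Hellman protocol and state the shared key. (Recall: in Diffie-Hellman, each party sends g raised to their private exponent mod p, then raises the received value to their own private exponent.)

5

Host X sends A = g^a mod p = 15^19 mod 109.
15^1 ≡ 15 (mod 109)
15^2 = (15^1)^2 ≡ 15^2 = 225 ≡ 7 (mod 109)
15^4 = (15^2)^2 ≡ 7^2 = 49 ≡ 49 (mod 109)
15^8 = (15^4)^2 ≡ 49^2 = 2401 ≡ 3 (mod 109)
15^16 = (15^8)^2 ≡ 3^2 = 9 ≡ 9 (mod 109)
15^19 = 15^16 · 15^2 · 15^1 ≡ 9 · 7 · 15 ≡ 73 (mod 109).
So A = 73. Host Y then computes K = A^b mod p = 73^11 mod 109.
73^1 ≡ 73 (mod 109)
73^2 = (73^1)^2 ≡ 73^2 = 5329 ≡ 97 (mod 109)
73^4 = (73^2)^2 ≡ 97^2 = 9409 ≡ 35 (mod 109)
73^8 = (73^4)^2 ≡ 35^2 = 1225 ≡ 26 (mod 109)
73^11 = 73^8 · 73^2 · 73^1 ≡ 26 · 97 · 73 ≡ 5 (mod 109).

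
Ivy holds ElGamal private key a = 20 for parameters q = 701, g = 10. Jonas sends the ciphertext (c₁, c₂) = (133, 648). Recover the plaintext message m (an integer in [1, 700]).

Shared mask s = c₁^a mod q = 133^20 mod 701.
133^1 ≡ 133 (mod 701)
133^2 = (133^1)^2 ≡ 133^2 = 17689 ≡ 164 (mod 701)
133^4 = (133^2)^2 ≡ 164^2 = 26896 ≡ 258 (mod 701)
133^8 = (133^4)^2 ≡ 258^2 = 66564 ≡ 670 (mod 701)
133^16 = (133^8)^2 ≡ 670^2 = 448900 ≡ 260 (mod 701)
133^20 = 133^16 · 133^4 ≡ 260 · 258 ≡ 485 (mod 701).
So s = 485; s⁻¹ ≡ 172 (mod 701).
m = c₂ · s⁻¹ mod 701 = 648 · 172 mod 701 = 698.

698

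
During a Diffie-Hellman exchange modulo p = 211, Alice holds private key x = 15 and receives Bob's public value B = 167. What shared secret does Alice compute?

Shared key K = 167^15 mod 211.
167^1 ≡ 167 (mod 211)
167^2 = (167^1)^2 ≡ 167^2 = 27889 ≡ 37 (mod 211)
167^4 = (167^2)^2 ≡ 37^2 = 1369 ≡ 103 (mod 211)
167^8 = (167^4)^2 ≡ 103^2 = 10609 ≡ 59 (mod 211)
167^15 = 167^8 · 167^4 · 167^2 · 167^1 ≡ 59 · 103 · 37 · 167 ≡ 12 (mod 211).

12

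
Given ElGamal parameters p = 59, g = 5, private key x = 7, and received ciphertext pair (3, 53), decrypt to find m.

Shared mask s = c₁^x mod p = 3^7 mod 59.
3^1 ≡ 3 (mod 59)
3^2 = (3^1)^2 ≡ 3^2 = 9 ≡ 9 (mod 59)
3^4 = (3^2)^2 ≡ 9^2 = 81 ≡ 22 (mod 59)
3^7 = 3^4 · 3^2 · 3^1 ≡ 22 · 9 · 3 ≡ 4 (mod 59).
So s = 4; s⁻¹ ≡ 15 (mod 59).
m = c₂ · s⁻¹ mod 59 = 53 · 15 mod 59 = 28.

28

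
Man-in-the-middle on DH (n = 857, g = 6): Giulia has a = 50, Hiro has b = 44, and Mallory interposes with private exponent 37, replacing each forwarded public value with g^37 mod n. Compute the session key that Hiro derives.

Hiro receives Mallory's public value M = 6^37 mod 857 instead of the honest one.
6^1 ≡ 6 (mod 857)
6^2 = (6^1)^2 ≡ 6^2 = 36 ≡ 36 (mod 857)
6^4 = (6^2)^2 ≡ 36^2 = 1296 ≡ 439 (mod 857)
6^8 = (6^4)^2 ≡ 439^2 = 192721 ≡ 753 (mod 857)
6^16 = (6^8)^2 ≡ 753^2 = 567009 ≡ 532 (mod 857)
6^32 = (6^16)^2 ≡ 532^2 = 283024 ≡ 214 (mod 857)
6^37 = 6^32 · 6^4 · 6^1 ≡ 214 · 439 · 6 ≡ 627 (mod 857).
So M = 627. Hiro computes K = M^44 mod 857.
627^1 ≡ 627 (mod 857)
627^2 = (627^1)^2 ≡ 627^2 = 393129 ≡ 623 (mod 857)
627^4 = (627^2)^2 ≡ 623^2 = 388129 ≡ 765 (mod 857)
627^8 = (627^4)^2 ≡ 765^2 = 585225 ≡ 751 (mod 857)
627^16 = (627^8)^2 ≡ 751^2 = 564001 ≡ 95 (mod 857)
627^32 = (627^16)^2 ≡ 95^2 = 9025 ≡ 455 (mod 857)
627^44 = 627^32 · 627^8 · 627^4 ≡ 455 · 751 · 765 ≡ 471 (mod 857).

471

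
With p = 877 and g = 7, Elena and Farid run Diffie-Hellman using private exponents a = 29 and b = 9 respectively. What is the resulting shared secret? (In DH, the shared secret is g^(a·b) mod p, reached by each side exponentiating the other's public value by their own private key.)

441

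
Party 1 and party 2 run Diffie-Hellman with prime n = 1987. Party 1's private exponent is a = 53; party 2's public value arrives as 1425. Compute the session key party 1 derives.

Shared key K = 1425^53 mod 1987.
1425^1 ≡ 1425 (mod 1987)
1425^2 = (1425^1)^2 ≡ 1425^2 = 2030625 ≡ 1898 (mod 1987)
1425^4 = (1425^2)^2 ≡ 1898^2 = 3602404 ≡ 1960 (mod 1987)
1425^8 = (1425^4)^2 ≡ 1960^2 = 3841600 ≡ 729 (mod 1987)
1425^16 = (1425^8)^2 ≡ 729^2 = 531441 ≡ 912 (mod 1987)
1425^32 = (1425^16)^2 ≡ 912^2 = 831744 ≡ 1178 (mod 1987)
1425^53 = 1425^32 · 1425^16 · 1425^4 · 1425^1 ≡ 1178 · 912 · 1960 · 1425 ≡ 559 (mod 1987).

559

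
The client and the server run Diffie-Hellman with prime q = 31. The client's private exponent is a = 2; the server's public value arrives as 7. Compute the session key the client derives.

18

Shared key K = 7^2 mod 31.
7^1 ≡ 7 (mod 31)
7^2 = (7^1)^2 ≡ 7^2 = 49 ≡ 18 (mod 31)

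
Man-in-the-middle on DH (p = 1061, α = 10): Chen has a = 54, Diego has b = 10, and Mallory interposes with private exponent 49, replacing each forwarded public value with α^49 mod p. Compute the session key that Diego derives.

Diego receives Mallory's public value M = 10^49 mod 1061 instead of the honest one.
10^1 ≡ 10 (mod 1061)
10^2 = (10^1)^2 ≡ 10^2 = 100 ≡ 100 (mod 1061)
10^4 = (10^2)^2 ≡ 100^2 = 10000 ≡ 451 (mod 1061)
10^8 = (10^4)^2 ≡ 451^2 = 203401 ≡ 750 (mod 1061)
10^16 = (10^8)^2 ≡ 750^2 = 562500 ≡ 170 (mod 1061)
10^32 = (10^16)^2 ≡ 170^2 = 28900 ≡ 253 (mod 1061)
10^49 = 10^32 · 10^16 · 10^1 ≡ 253 · 170 · 10 ≡ 395 (mod 1061).
So M = 395. Diego computes K = M^10 mod 1061.
395^1 ≡ 395 (mod 1061)
395^2 = (395^1)^2 ≡ 395^2 = 156025 ≡ 58 (mod 1061)
395^4 = (395^2)^2 ≡ 58^2 = 3364 ≡ 181 (mod 1061)
395^8 = (395^4)^2 ≡ 181^2 = 32761 ≡ 931 (mod 1061)
395^10 = 395^8 · 395^2 ≡ 931 · 58 ≡ 948 (mod 1061).

948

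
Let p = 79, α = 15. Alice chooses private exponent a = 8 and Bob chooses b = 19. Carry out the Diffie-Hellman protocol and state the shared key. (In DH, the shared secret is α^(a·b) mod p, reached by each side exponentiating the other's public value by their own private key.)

Alice sends A = α^a mod p = 15^8 mod 79.
15^1 ≡ 15 (mod 79)
15^2 = (15^1)^2 ≡ 15^2 = 225 ≡ 67 (mod 79)
15^4 = (15^2)^2 ≡ 67^2 = 4489 ≡ 65 (mod 79)
15^8 = (15^4)^2 ≡ 65^2 = 4225 ≡ 38 (mod 79)
So A = 38. Bob then computes K = A^b mod p = 38^19 mod 79.
38^1 ≡ 38 (mod 79)
38^2 = (38^1)^2 ≡ 38^2 = 1444 ≡ 22 (mod 79)
38^4 = (38^2)^2 ≡ 22^2 = 484 ≡ 10 (mod 79)
38^8 = (38^4)^2 ≡ 10^2 = 100 ≡ 21 (mod 79)
38^16 = (38^8)^2 ≡ 21^2 = 441 ≡ 46 (mod 79)
38^19 = 38^16 · 38^2 · 38^1 ≡ 46 · 22 · 38 ≡ 62 (mod 79).

62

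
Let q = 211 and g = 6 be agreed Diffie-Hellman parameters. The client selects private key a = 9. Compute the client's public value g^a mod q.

125

Public value = 6^9 mod 211.
6^1 ≡ 6 (mod 211)
6^2 = (6^1)^2 ≡ 6^2 = 36 ≡ 36 (mod 211)
6^4 = (6^2)^2 ≡ 36^2 = 1296 ≡ 30 (mod 211)
6^8 = (6^4)^2 ≡ 30^2 = 900 ≡ 56 (mod 211)
6^9 = 6^8 · 6^1 ≡ 56 · 6 ≡ 125 (mod 211).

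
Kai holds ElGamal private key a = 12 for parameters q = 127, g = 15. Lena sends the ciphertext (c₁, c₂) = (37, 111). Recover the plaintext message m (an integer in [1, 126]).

Shared mask s = c₁^a mod q = 37^12 mod 127.
37^1 ≡ 37 (mod 127)
37^2 = (37^1)^2 ≡ 37^2 = 1369 ≡ 99 (mod 127)
37^4 = (37^2)^2 ≡ 99^2 = 9801 ≡ 22 (mod 127)
37^8 = (37^4)^2 ≡ 22^2 = 484 ≡ 103 (mod 127)
37^12 = 37^8 · 37^4 ≡ 103 · 22 ≡ 107 (mod 127).
So s = 107; s⁻¹ ≡ 19 (mod 127).
m = c₂ · s⁻¹ mod 127 = 111 · 19 mod 127 = 77.

77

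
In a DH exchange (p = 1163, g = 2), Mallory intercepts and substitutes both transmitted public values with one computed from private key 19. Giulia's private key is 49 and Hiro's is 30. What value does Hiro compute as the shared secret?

Hiro receives Mallory's public value M = 2^19 mod 1163 instead of the honest one.
2^1 ≡ 2 (mod 1163)
2^2 = (2^1)^2 ≡ 2^2 = 4 ≡ 4 (mod 1163)
2^4 = (2^2)^2 ≡ 4^2 = 16 ≡ 16 (mod 1163)
2^8 = (2^4)^2 ≡ 16^2 = 256 ≡ 256 (mod 1163)
2^16 = (2^8)^2 ≡ 256^2 = 65536 ≡ 408 (mod 1163)
2^19 = 2^16 · 2^2 · 2^1 ≡ 408 · 4 · 2 ≡ 938 (mod 1163).
So M = 938. Hiro computes K = M^30 mod 1163.
938^1 ≡ 938 (mod 1163)
938^2 = (938^1)^2 ≡ 938^2 = 879844 ≡ 616 (mod 1163)
938^4 = (938^2)^2 ≡ 616^2 = 379456 ≡ 318 (mod 1163)
938^8 = (938^4)^2 ≡ 318^2 = 101124 ≡ 1106 (mod 1163)
938^16 = (938^8)^2 ≡ 1106^2 = 1223236 ≡ 923 (mod 1163)
938^30 = 938^16 · 938^8 · 938^4 · 938^2 ≡ 923 · 1106 · 318 · 616 ≡ 456 (mod 1163).

456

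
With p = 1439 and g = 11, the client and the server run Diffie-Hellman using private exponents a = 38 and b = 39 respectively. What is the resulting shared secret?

242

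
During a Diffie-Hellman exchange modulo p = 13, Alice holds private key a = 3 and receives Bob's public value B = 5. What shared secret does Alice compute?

8

Shared key K = 5^3 mod 13.
5^1 ≡ 5 (mod 13)
5^2 = (5^1)^2 ≡ 5^2 = 25 ≡ 12 (mod 13)
5^3 = 5^2 · 5^1 ≡ 12 · 5 ≡ 8 (mod 13).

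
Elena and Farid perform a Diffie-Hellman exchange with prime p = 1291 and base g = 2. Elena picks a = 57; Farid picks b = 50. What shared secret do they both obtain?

543

Farid sends B = g^b mod p = 2^50 mod 1291.
2^1 ≡ 2 (mod 1291)
2^2 = (2^1)^2 ≡ 2^2 = 4 ≡ 4 (mod 1291)
2^4 = (2^2)^2 ≡ 4^2 = 16 ≡ 16 (mod 1291)
2^8 = (2^4)^2 ≡ 16^2 = 256 ≡ 256 (mod 1291)
2^16 = (2^8)^2 ≡ 256^2 = 65536 ≡ 986 (mod 1291)
2^32 = (2^16)^2 ≡ 986^2 = 972196 ≡ 73 (mod 1291)
2^50 = 2^32 · 2^16 · 2^2 ≡ 73 · 986 · 4 ≡ 19 (mod 1291).
So B = 19. Elena then computes K = B^a mod p = 19^57 mod 1291.
19^1 ≡ 19 (mod 1291)
19^2 = (19^1)^2 ≡ 19^2 = 361 ≡ 361 (mod 1291)
19^4 = (19^2)^2 ≡ 361^2 = 130321 ≡ 1221 (mod 1291)
19^8 = (19^4)^2 ≡ 1221^2 = 1490841 ≡ 1027 (mod 1291)
19^16 = (19^8)^2 ≡ 1027^2 = 1054729 ≡ 1273 (mod 1291)
19^32 = (19^16)^2 ≡ 1273^2 = 1620529 ≡ 324 (mod 1291)
19^57 = 19^32 · 19^16 · 19^8 · 19^1 ≡ 324 · 1273 · 1027 · 19 ≡ 543 (mod 1291).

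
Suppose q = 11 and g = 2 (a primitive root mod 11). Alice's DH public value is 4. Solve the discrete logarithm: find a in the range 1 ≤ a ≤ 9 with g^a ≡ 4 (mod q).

2

Try successive powers of 2 modulo 11:
2^1 ≡ 2
2^2 ≡ 4
Found: a = 2.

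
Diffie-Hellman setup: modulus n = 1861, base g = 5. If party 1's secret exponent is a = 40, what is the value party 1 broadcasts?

Public value = 5^40 (mod 1861).
5^1 ≡ 5 (mod 1861)
5^2 = (5^1)^2 ≡ 5^2 = 25 ≡ 25 (mod 1861)
5^4 = (5^2)^2 ≡ 25^2 = 625 ≡ 625 (mod 1861)
5^8 = (5^4)^2 ≡ 625^2 = 390625 ≡ 1676 (mod 1861)
5^16 = (5^8)^2 ≡ 1676^2 = 2808976 ≡ 727 (mod 1861)
5^32 = (5^16)^2 ≡ 727^2 = 528529 ≡ 5 (mod 1861)
5^40 = 5^32 · 5^8 ≡ 5 · 1676 ≡ 936 (mod 1861).

936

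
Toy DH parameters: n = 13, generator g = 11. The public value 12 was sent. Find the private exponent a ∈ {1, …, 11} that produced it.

Try successive powers of 11 modulo 13:
11^1 ≡ 11
11^2 ≡ 4
11^3 ≡ 5
11^4 ≡ 3
11^5 ≡ 7
11^6 ≡ 12
Found: a = 6.

6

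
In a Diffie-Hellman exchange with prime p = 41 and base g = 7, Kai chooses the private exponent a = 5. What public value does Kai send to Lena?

Public value = 7^5 (mod 41).
7^1 ≡ 7 (mod 41)
7^2 = (7^1)^2 ≡ 7^2 = 49 ≡ 8 (mod 41)
7^4 = (7^2)^2 ≡ 8^2 = 64 ≡ 23 (mod 41)
7^5 = 7^4 · 7^1 ≡ 23 · 7 ≡ 38 (mod 41).

38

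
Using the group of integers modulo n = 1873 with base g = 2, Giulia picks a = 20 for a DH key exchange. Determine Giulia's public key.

Public value = 2^20 mod 1873.
2^1 ≡ 2 (mod 1873)
2^2 = (2^1)^2 ≡ 2^2 = 4 ≡ 4 (mod 1873)
2^4 = (2^2)^2 ≡ 4^2 = 16 ≡ 16 (mod 1873)
2^8 = (2^4)^2 ≡ 16^2 = 256 ≡ 256 (mod 1873)
2^16 = (2^8)^2 ≡ 256^2 = 65536 ≡ 1854 (mod 1873)
2^20 = 2^16 · 2^4 ≡ 1854 · 16 ≡ 1569 (mod 1873).

1569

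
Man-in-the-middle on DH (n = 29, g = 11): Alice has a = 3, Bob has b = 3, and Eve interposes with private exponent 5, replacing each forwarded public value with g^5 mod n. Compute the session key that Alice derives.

18

Alice receives Eve's public value M = 11^5 mod 29 instead of the honest one.
11^1 ≡ 11 (mod 29)
11^2 = (11^1)^2 ≡ 11^2 = 121 ≡ 5 (mod 29)
11^4 = (11^2)^2 ≡ 5^2 = 25 ≡ 25 (mod 29)
11^5 = 11^4 · 11^1 ≡ 25 · 11 ≡ 14 (mod 29).
So M = 14. Alice computes K = M^3 mod 29.
14^1 ≡ 14 (mod 29)
14^2 = (14^1)^2 ≡ 14^2 = 196 ≡ 22 (mod 29)
14^3 = 14^2 · 14^1 ≡ 22 · 14 ≡ 18 (mod 29).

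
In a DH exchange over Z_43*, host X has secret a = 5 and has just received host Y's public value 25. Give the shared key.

24

Shared key K = 25^5 mod 43.
25^1 ≡ 25 (mod 43)
25^2 = (25^1)^2 ≡ 25^2 = 625 ≡ 23 (mod 43)
25^4 = (25^2)^2 ≡ 23^2 = 529 ≡ 13 (mod 43)
25^5 = 25^4 · 25^1 ≡ 13 · 25 ≡ 24 (mod 43).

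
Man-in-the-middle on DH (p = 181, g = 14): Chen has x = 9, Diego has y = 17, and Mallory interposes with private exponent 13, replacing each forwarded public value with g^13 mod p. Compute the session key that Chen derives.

Chen receives Mallory's public value M = 14^13 mod 181 instead of the honest one.
14^1 ≡ 14 (mod 181)
14^2 = (14^1)^2 ≡ 14^2 = 196 ≡ 15 (mod 181)
14^4 = (14^2)^2 ≡ 15^2 = 225 ≡ 44 (mod 181)
14^8 = (14^4)^2 ≡ 44^2 = 1936 ≡ 126 (mod 181)
14^13 = 14^8 · 14^4 · 14^1 ≡ 126 · 44 · 14 ≡ 148 (mod 181).
So M = 148. Chen computes K = M^9 mod 181.
148^1 ≡ 148 (mod 181)
148^2 = (148^1)^2 ≡ 148^2 = 21904 ≡ 3 (mod 181)
148^4 = (148^2)^2 ≡ 3^2 = 9 ≡ 9 (mod 181)
148^8 = (148^4)^2 ≡ 9^2 = 81 ≡ 81 (mod 181)
148^9 = 148^8 · 148^1 ≡ 81 · 148 ≡ 42 (mod 181).

42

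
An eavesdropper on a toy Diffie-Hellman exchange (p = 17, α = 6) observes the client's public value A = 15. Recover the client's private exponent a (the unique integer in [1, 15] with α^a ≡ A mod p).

Try successive powers of 6 modulo 17:
6^1 ≡ 6
6^2 ≡ 2
6^3 ≡ 12
6^4 ≡ 4
6^5 ≡ 7
6^6 ≡ 8
6^7 ≡ 14
6^8 ≡ 16
6^9 ≡ 11
6^10 ≡ 15
Found: a = 10.

10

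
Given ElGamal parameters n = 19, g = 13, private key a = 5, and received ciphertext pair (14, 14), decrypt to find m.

9

Shared mask s = c₁^a mod n = 14^5 mod 19.
14^1 ≡ 14 (mod 19)
14^2 = (14^1)^2 ≡ 14^2 = 196 ≡ 6 (mod 19)
14^4 = (14^2)^2 ≡ 6^2 = 36 ≡ 17 (mod 19)
14^5 = 14^4 · 14^1 ≡ 17 · 14 ≡ 10 (mod 19).
So s = 10; s⁻¹ ≡ 2 (mod 19).
m = c₂ · s⁻¹ mod 19 = 14 · 2 mod 19 = 9.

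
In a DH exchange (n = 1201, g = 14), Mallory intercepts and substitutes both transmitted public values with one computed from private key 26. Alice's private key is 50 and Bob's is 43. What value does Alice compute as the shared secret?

631

Alice receives Mallory's public value M = 14^26 mod 1201 instead of the honest one.
14^1 ≡ 14 (mod 1201)
14^2 = (14^1)^2 ≡ 14^2 = 196 ≡ 196 (mod 1201)
14^4 = (14^2)^2 ≡ 196^2 = 38416 ≡ 1185 (mod 1201)
14^8 = (14^4)^2 ≡ 1185^2 = 1404225 ≡ 256 (mod 1201)
14^16 = (14^8)^2 ≡ 256^2 = 65536 ≡ 682 (mod 1201)
14^26 = 14^16 · 14^8 · 14^2 ≡ 682 · 256 · 196 ≡ 1140 (mod 1201).
So M = 1140. Alice computes K = M^50 mod 1201.
1140^1 ≡ 1140 (mod 1201)
1140^2 = (1140^1)^2 ≡ 1140^2 = 1299600 ≡ 118 (mod 1201)
1140^4 = (1140^2)^2 ≡ 118^2 = 13924 ≡ 713 (mod 1201)
1140^8 = (1140^4)^2 ≡ 713^2 = 508369 ≡ 346 (mod 1201)
1140^16 = (1140^8)^2 ≡ 346^2 = 119716 ≡ 817 (mod 1201)
1140^32 = (1140^16)^2 ≡ 817^2 = 667489 ≡ 934 (mod 1201)
1140^50 = 1140^32 · 1140^16 · 1140^2 ≡ 934 · 817 · 118 ≡ 631 (mod 1201).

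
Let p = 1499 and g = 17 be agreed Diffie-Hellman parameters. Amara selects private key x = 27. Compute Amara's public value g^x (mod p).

520

Public value = 17^27 (mod 1499).
17^1 ≡ 17 (mod 1499)
17^2 = (17^1)^2 ≡ 17^2 = 289 ≡ 289 (mod 1499)
17^4 = (17^2)^2 ≡ 289^2 = 83521 ≡ 1076 (mod 1499)
17^8 = (17^4)^2 ≡ 1076^2 = 1157776 ≡ 548 (mod 1499)
17^16 = (17^8)^2 ≡ 548^2 = 300304 ≡ 504 (mod 1499)
17^27 = 17^16 · 17^8 · 17^2 · 17^1 ≡ 504 · 548 · 289 · 17 ≡ 520 (mod 1499).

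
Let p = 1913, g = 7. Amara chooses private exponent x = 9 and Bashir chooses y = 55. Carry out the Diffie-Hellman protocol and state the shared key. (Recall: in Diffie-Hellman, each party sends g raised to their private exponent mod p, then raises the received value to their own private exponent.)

1059

Amara sends A = g^x mod p = 7^9 mod 1913.
7^1 ≡ 7 (mod 1913)
7^2 = (7^1)^2 ≡ 7^2 = 49 ≡ 49 (mod 1913)
7^4 = (7^2)^2 ≡ 49^2 = 2401 ≡ 488 (mod 1913)
7^8 = (7^4)^2 ≡ 488^2 = 238144 ≡ 932 (mod 1913)
7^9 = 7^8 · 7^1 ≡ 932 · 7 ≡ 785 (mod 1913).
So A = 785. Bashir then computes K = A^y mod p = 785^55 mod 1913.
785^1 ≡ 785 (mod 1913)
785^2 = (785^1)^2 ≡ 785^2 = 616225 ≡ 239 (mod 1913)
785^4 = (785^2)^2 ≡ 239^2 = 57121 ≡ 1644 (mod 1913)
785^8 = (785^4)^2 ≡ 1644^2 = 2702736 ≡ 1580 (mod 1913)
785^16 = (785^8)^2 ≡ 1580^2 = 2496400 ≡ 1848 (mod 1913)
785^32 = (785^16)^2 ≡ 1848^2 = 3415104 ≡ 399 (mod 1913)
785^55 = 785^32 · 785^16 · 785^4 · 785^2 · 785^1 ≡ 399 · 1848 · 1644 · 239 · 785 ≡ 1059 (mod 1913).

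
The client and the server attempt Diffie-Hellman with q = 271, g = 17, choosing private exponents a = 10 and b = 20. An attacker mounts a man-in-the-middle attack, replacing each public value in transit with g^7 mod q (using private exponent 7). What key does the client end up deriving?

140

The client receives an attacker's public value M = 17^7 mod 271 instead of the honest one.
17^1 ≡ 17 (mod 271)
17^2 = (17^1)^2 ≡ 17^2 = 289 ≡ 18 (mod 271)
17^4 = (17^2)^2 ≡ 18^2 = 324 ≡ 53 (mod 271)
17^7 = 17^4 · 17^2 · 17^1 ≡ 53 · 18 · 17 ≡ 229 (mod 271).
So M = 229. The client computes K = M^10 mod 271.
229^1 ≡ 229 (mod 271)
229^2 = (229^1)^2 ≡ 229^2 = 52441 ≡ 138 (mod 271)
229^4 = (229^2)^2 ≡ 138^2 = 19044 ≡ 74 (mod 271)
229^8 = (229^4)^2 ≡ 74^2 = 5476 ≡ 56 (mod 271)
229^10 = 229^8 · 229^2 ≡ 56 · 138 ≡ 140 (mod 271).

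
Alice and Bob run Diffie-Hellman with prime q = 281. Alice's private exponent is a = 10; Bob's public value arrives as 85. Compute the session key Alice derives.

165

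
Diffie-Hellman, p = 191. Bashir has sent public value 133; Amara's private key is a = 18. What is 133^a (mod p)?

Shared key K = 133^18 mod 191.
133^1 ≡ 133 (mod 191)
133^2 = (133^1)^2 ≡ 133^2 = 17689 ≡ 117 (mod 191)
133^4 = (133^2)^2 ≡ 117^2 = 13689 ≡ 128 (mod 191)
133^8 = (133^4)^2 ≡ 128^2 = 16384 ≡ 149 (mod 191)
133^16 = (133^8)^2 ≡ 149^2 = 22201 ≡ 45 (mod 191)
133^18 = 133^16 · 133^2 ≡ 45 · 117 ≡ 108 (mod 191).

108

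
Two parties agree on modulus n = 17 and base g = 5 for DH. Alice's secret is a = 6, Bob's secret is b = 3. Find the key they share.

8

Alice sends A = g^a mod n = 5^6 mod 17.
5^1 ≡ 5 (mod 17)
5^2 = (5^1)^2 ≡ 5^2 = 25 ≡ 8 (mod 17)
5^4 = (5^2)^2 ≡ 8^2 = 64 ≡ 13 (mod 17)
5^6 = 5^4 · 5^2 ≡ 13 · 8 ≡ 2 (mod 17).
So A = 2. Bob then computes K = A^b mod n = 2^3 mod 17.
2^1 ≡ 2 (mod 17)
2^2 = (2^1)^2 ≡ 2^2 = 4 ≡ 4 (mod 17)
2^3 = 2^2 · 2^1 ≡ 4 · 2 ≡ 8 (mod 17).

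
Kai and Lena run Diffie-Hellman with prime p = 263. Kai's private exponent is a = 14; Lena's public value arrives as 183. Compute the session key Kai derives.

244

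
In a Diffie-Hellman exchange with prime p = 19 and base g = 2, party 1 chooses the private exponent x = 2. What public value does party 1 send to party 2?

Public value = 2^2 (mod 19).
2^1 ≡ 2 (mod 19)
2^2 = (2^1)^2 ≡ 2^2 = 4 ≡ 4 (mod 19)

4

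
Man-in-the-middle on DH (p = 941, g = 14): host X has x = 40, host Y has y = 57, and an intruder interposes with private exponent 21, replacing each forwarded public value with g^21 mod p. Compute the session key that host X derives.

743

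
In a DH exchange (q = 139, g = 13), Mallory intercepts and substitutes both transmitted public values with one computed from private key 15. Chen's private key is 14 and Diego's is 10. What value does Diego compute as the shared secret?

44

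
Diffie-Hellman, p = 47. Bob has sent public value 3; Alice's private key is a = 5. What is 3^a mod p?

8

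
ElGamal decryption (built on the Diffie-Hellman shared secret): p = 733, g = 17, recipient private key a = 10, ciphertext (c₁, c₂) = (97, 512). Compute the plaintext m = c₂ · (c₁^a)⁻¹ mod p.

348

Shared mask s = c₁^a mod p = 97^10 mod 733.
97^1 ≡ 97 (mod 733)
97^2 = (97^1)^2 ≡ 97^2 = 9409 ≡ 613 (mod 733)
97^4 = (97^2)^2 ≡ 613^2 = 375769 ≡ 473 (mod 733)
97^8 = (97^4)^2 ≡ 473^2 = 223729 ≡ 164 (mod 733)
97^10 = 97^8 · 97^2 ≡ 164 · 613 ≡ 111 (mod 733).
So s = 111; s⁻¹ ≡ 350 (mod 733).
m = c₂ · s⁻¹ mod 733 = 512 · 350 mod 733 = 348.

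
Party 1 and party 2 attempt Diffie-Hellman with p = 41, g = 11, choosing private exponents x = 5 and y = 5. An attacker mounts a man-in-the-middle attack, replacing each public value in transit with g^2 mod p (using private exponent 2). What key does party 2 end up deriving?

Party 2 receives an attacker's public value M = 11^2 mod 41 instead of the honest one.
11^1 ≡ 11 (mod 41)
11^2 = (11^1)^2 ≡ 11^2 = 121 ≡ 39 (mod 41)
So M = 39. Party 2 computes K = M^5 mod 41.
39^1 ≡ 39 (mod 41)
39^2 = (39^1)^2 ≡ 39^2 = 1521 ≡ 4 (mod 41)
39^4 = (39^2)^2 ≡ 4^2 = 16 ≡ 16 (mod 41)
39^5 = 39^4 · 39^1 ≡ 16 · 39 ≡ 9 (mod 41).

9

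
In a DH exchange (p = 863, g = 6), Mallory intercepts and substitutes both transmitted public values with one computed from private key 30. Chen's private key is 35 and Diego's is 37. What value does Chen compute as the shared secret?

Chen receives Mallory's public value M = 6^30 mod 863 instead of the honest one.
6^1 ≡ 6 (mod 863)
6^2 = (6^1)^2 ≡ 6^2 = 36 ≡ 36 (mod 863)
6^4 = (6^2)^2 ≡ 36^2 = 1296 ≡ 433 (mod 863)
6^8 = (6^4)^2 ≡ 433^2 = 187489 ≡ 218 (mod 863)
6^16 = (6^8)^2 ≡ 218^2 = 47524 ≡ 59 (mod 863)
6^30 = 6^16 · 6^8 · 6^4 · 6^2 ≡ 59 · 218 · 433 · 36 ≡ 696 (mod 863).
So M = 696. Chen computes K = M^35 mod 863.
696^1 ≡ 696 (mod 863)
696^2 = (696^1)^2 ≡ 696^2 = 484416 ≡ 273 (mod 863)
696^4 = (696^2)^2 ≡ 273^2 = 74529 ≡ 311 (mod 863)
696^8 = (696^4)^2 ≡ 311^2 = 96721 ≡ 65 (mod 863)
696^16 = (696^8)^2 ≡ 65^2 = 4225 ≡ 773 (mod 863)
696^32 = (696^16)^2 ≡ 773^2 = 597529 ≡ 333 (mod 863)
696^35 = 696^32 · 696^2 · 696^1 ≡ 333 · 273 · 696 ≡ 93 (mod 863).

93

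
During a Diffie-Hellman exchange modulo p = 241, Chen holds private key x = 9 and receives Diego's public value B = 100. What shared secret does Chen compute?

205

Shared key K = 100^9 mod 241.
100^1 ≡ 100 (mod 241)
100^2 = (100^1)^2 ≡ 100^2 = 10000 ≡ 119 (mod 241)
100^4 = (100^2)^2 ≡ 119^2 = 14161 ≡ 183 (mod 241)
100^8 = (100^4)^2 ≡ 183^2 = 33489 ≡ 231 (mod 241)
100^9 = 100^8 · 100^1 ≡ 231 · 100 ≡ 205 (mod 241).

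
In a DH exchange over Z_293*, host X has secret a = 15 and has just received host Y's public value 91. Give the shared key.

65

Shared key K = 91^15 mod 293.
91^1 ≡ 91 (mod 293)
91^2 = (91^1)^2 ≡ 91^2 = 8281 ≡ 77 (mod 293)
91^4 = (91^2)^2 ≡ 77^2 = 5929 ≡ 69 (mod 293)
91^8 = (91^4)^2 ≡ 69^2 = 4761 ≡ 73 (mod 293)
91^15 = 91^8 · 91^4 · 91^2 · 91^1 ≡ 73 · 69 · 77 · 91 ≡ 65 (mod 293).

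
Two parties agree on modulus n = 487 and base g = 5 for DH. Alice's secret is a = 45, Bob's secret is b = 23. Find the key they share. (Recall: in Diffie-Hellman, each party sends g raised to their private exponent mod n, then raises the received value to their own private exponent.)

255

Alice sends A = g^a mod n = 5^45 mod 487.
5^1 ≡ 5 (mod 487)
5^2 = (5^1)^2 ≡ 5^2 = 25 ≡ 25 (mod 487)
5^4 = (5^2)^2 ≡ 25^2 = 625 ≡ 138 (mod 487)
5^8 = (5^4)^2 ≡ 138^2 = 19044 ≡ 51 (mod 487)
5^16 = (5^8)^2 ≡ 51^2 = 2601 ≡ 166 (mod 487)
5^32 = (5^16)^2 ≡ 166^2 = 27556 ≡ 284 (mod 487)
5^45 = 5^32 · 5^8 · 5^4 · 5^1 ≡ 284 · 51 · 138 · 5 ≡ 233 (mod 487).
So A = 233. Bob then computes K = A^b mod n = 233^23 mod 487.
233^1 ≡ 233 (mod 487)
233^2 = (233^1)^2 ≡ 233^2 = 54289 ≡ 232 (mod 487)
233^4 = (233^2)^2 ≡ 232^2 = 53824 ≡ 254 (mod 487)
233^8 = (233^4)^2 ≡ 254^2 = 64516 ≡ 232 (mod 487)
233^16 = (233^8)^2 ≡ 232^2 = 53824 ≡ 254 (mod 487)
233^23 = 233^16 · 233^4 · 233^2 · 233^1 ≡ 254 · 254 · 232 · 233 ≡ 255 (mod 487).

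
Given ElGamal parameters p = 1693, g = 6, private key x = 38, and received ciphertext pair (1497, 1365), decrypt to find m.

Shared mask s = c₁^x mod p = 1497^38 mod 1693.
1497^1 ≡ 1497 (mod 1693)
1497^2 = (1497^1)^2 ≡ 1497^2 = 2241009 ≡ 1170 (mod 1693)
1497^4 = (1497^2)^2 ≡ 1170^2 = 1368900 ≡ 956 (mod 1693)
1497^8 = (1497^4)^2 ≡ 956^2 = 913936 ≡ 1409 (mod 1693)
1497^16 = (1497^8)^2 ≡ 1409^2 = 1985281 ≡ 1085 (mod 1693)
1497^32 = (1497^16)^2 ≡ 1085^2 = 1177225 ≡ 590 (mod 1693)
1497^38 = 1497^32 · 1497^4 · 1497^2 ≡ 590 · 956 · 1170 ≡ 479 (mod 1693).
So s = 479; s⁻¹ ≡ 205 (mod 1693).
m = c₂ · s⁻¹ mod 1693 = 1365 · 205 mod 1693 = 480.

480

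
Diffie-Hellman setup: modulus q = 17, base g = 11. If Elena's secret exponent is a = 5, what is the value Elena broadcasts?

Public value = 11^5 mod 17.
11^1 ≡ 11 (mod 17)
11^2 = (11^1)^2 ≡ 11^2 = 121 ≡ 2 (mod 17)
11^4 = (11^2)^2 ≡ 2^2 = 4 ≡ 4 (mod 17)
11^5 = 11^4 · 11^1 ≡ 4 · 11 ≡ 10 (mod 17).

10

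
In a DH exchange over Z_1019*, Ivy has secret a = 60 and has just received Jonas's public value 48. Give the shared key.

Shared key K = 48^60 mod 1019.
48^1 ≡ 48 (mod 1019)
48^2 = (48^1)^2 ≡ 48^2 = 2304 ≡ 266 (mod 1019)
48^4 = (48^2)^2 ≡ 266^2 = 70756 ≡ 445 (mod 1019)
48^8 = (48^4)^2 ≡ 445^2 = 198025 ≡ 339 (mod 1019)
48^16 = (48^8)^2 ≡ 339^2 = 114921 ≡ 793 (mod 1019)
48^32 = (48^16)^2 ≡ 793^2 = 628849 ≡ 126 (mod 1019)
48^60 = 48^32 · 48^16 · 48^8 · 48^4 ≡ 126 · 793 · 339 · 445 ≡ 370 (mod 1019).

370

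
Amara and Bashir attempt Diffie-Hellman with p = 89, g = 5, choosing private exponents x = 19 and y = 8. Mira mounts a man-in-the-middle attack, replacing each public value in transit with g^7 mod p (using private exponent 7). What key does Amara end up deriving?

Amara receives Mira's public value M = 5^7 mod 89 instead of the honest one.
5^1 ≡ 5 (mod 89)
5^2 = (5^1)^2 ≡ 5^2 = 25 ≡ 25 (mod 89)
5^4 = (5^2)^2 ≡ 25^2 = 625 ≡ 2 (mod 89)
5^7 = 5^4 · 5^2 · 5^1 ≡ 2 · 25 · 5 ≡ 72 (mod 89).
So M = 72. Amara computes K = M^19 mod 89.
72^1 ≡ 72 (mod 89)
72^2 = (72^1)^2 ≡ 72^2 = 5184 ≡ 22 (mod 89)
72^4 = (72^2)^2 ≡ 22^2 = 484 ≡ 39 (mod 89)
72^8 = (72^4)^2 ≡ 39^2 = 1521 ≡ 8 (mod 89)
72^16 = (72^8)^2 ≡ 8^2 = 64 ≡ 64 (mod 89)
72^19 = 72^16 · 72^2 · 72^1 ≡ 64 · 22 · 72 ≡ 5 (mod 89).

5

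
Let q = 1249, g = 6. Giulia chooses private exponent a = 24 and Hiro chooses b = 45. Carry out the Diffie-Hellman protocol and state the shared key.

316

Giulia sends A = g^a mod q = 6^24 mod 1249.
6^1 ≡ 6 (mod 1249)
6^2 = (6^1)^2 ≡ 6^2 = 36 ≡ 36 (mod 1249)
6^4 = (6^2)^2 ≡ 36^2 = 1296 ≡ 47 (mod 1249)
6^8 = (6^4)^2 ≡ 47^2 = 2209 ≡ 960 (mod 1249)
6^16 = (6^8)^2 ≡ 960^2 = 921600 ≡ 1087 (mod 1249)
6^24 = 6^16 · 6^8 ≡ 1087 · 960 ≡ 605 (mod 1249).
So A = 605. Hiro then computes K = A^b mod q = 605^45 mod 1249.
605^1 ≡ 605 (mod 1249)
605^2 = (605^1)^2 ≡ 605^2 = 366025 ≡ 68 (mod 1249)
605^4 = (605^2)^2 ≡ 68^2 = 4624 ≡ 877 (mod 1249)
605^8 = (605^4)^2 ≡ 877^2 = 769129 ≡ 994 (mod 1249)
605^16 = (605^8)^2 ≡ 994^2 = 988036 ≡ 77 (mod 1249)
605^32 = (605^16)^2 ≡ 77^2 = 5929 ≡ 933 (mod 1249)
605^45 = 605^32 · 605^8 · 605^4 · 605^1 ≡ 933 · 994 · 877 · 605 ≡ 316 (mod 1249).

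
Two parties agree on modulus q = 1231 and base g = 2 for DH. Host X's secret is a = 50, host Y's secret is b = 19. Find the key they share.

666

Host X sends A = g^a mod q = 2^50 mod 1231.
2^1 ≡ 2 (mod 1231)
2^2 = (2^1)^2 ≡ 2^2 = 4 ≡ 4 (mod 1231)
2^4 = (2^2)^2 ≡ 4^2 = 16 ≡ 16 (mod 1231)
2^8 = (2^4)^2 ≡ 16^2 = 256 ≡ 256 (mod 1231)
2^16 = (2^8)^2 ≡ 256^2 = 65536 ≡ 293 (mod 1231)
2^32 = (2^16)^2 ≡ 293^2 = 85849 ≡ 910 (mod 1231)
2^50 = 2^32 · 2^16 · 2^2 ≡ 910 · 293 · 4 ≡ 474 (mod 1231).
So A = 474. Host Y then computes K = A^b mod q = 474^19 mod 1231.
474^1 ≡ 474 (mod 1231)
474^2 = (474^1)^2 ≡ 474^2 = 224676 ≡ 634 (mod 1231)
474^4 = (474^2)^2 ≡ 634^2 = 401956 ≡ 650 (mod 1231)
474^8 = (474^4)^2 ≡ 650^2 = 422500 ≡ 267 (mod 1231)
474^16 = (474^8)^2 ≡ 267^2 = 71289 ≡ 1122 (mod 1231)
474^19 = 474^16 · 474^2 · 474^1 ≡ 1122 · 634 · 474 ≡ 666 (mod 1231).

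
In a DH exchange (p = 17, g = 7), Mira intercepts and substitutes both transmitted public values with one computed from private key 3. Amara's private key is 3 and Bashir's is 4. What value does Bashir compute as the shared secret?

13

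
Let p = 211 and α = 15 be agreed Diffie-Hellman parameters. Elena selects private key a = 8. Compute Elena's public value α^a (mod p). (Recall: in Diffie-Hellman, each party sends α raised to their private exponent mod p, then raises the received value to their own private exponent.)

Public value = 15^8 (mod 211).
15^1 ≡ 15 (mod 211)
15^2 = (15^1)^2 ≡ 15^2 = 225 ≡ 14 (mod 211)
15^4 = (15^2)^2 ≡ 14^2 = 196 ≡ 196 (mod 211)
15^8 = (15^4)^2 ≡ 196^2 = 38416 ≡ 14 (mod 211)

14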